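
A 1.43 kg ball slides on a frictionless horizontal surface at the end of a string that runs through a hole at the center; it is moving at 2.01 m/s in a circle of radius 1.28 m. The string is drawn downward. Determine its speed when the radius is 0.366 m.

The only horizontal force on the mass is along the cord (radial), so it exerts no torque about the hole and angular momentum m v r is conserved.
v₂ = v₁ r₁ / r₂ = (2.01)(1.28) / (0.366) = 7.030 m/s.

v₂ ≈ 7.03 m/s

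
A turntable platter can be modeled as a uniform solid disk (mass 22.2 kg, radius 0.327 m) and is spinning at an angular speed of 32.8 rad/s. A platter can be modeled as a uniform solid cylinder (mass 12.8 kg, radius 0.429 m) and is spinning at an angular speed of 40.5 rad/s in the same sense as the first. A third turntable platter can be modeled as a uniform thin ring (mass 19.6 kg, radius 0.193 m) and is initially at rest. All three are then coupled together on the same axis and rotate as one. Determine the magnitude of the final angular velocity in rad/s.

The coupling torques are internal; angular momentum about the shared axis is conserved.
Moments of inertia: I_A = ½(22.2)(0.327)² = 1.187 kg·m²; I_B = ½(12.8)(0.429)² = 1.178 kg·m²; I_C = (19.6)(0.193)² = 0.7301 kg·m².
Taking A's sense as positive: L = (1.187)(32.8) + (1.178)(40.5) = 86.63 kg·m²·rad/s.
Combined I = 1.187 + 1.178 + 0.7301 = 3.095 kg·m².
ω_f = L / I = 86.63 / 3.095 = 27.99 rad/s.

|ω_f| ≈ 28.0 rad/s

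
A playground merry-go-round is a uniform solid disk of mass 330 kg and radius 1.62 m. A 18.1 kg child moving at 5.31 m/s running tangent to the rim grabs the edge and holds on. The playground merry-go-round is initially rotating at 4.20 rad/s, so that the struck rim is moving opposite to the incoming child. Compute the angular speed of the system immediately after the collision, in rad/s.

|ω_f| ≈ 3.46 rad/s

The axle reaction passes through the axle and exerts no torque about it; angular momentum about the axle is conserved through the impact.
I_p = ½(330)(1.62)² = 433.0 kg·m². Taking the sense of the child's angular momentum as positive, L_{child} = m v R = (18.1)(5.31)(1.62) = 155.7 kg·m²/s.
L_i = −I_p ω_p + m v R = −(433.0)(4.20) + 155.7 = -1663 kg·m²/s.
After sticking, I_f = I_p + m R² = 433.0 + (18.1)(1.62)² = 480.5 kg·m².
ω_f = L_i / I_f = -1663 / 480.5 = -3.461 rad/s.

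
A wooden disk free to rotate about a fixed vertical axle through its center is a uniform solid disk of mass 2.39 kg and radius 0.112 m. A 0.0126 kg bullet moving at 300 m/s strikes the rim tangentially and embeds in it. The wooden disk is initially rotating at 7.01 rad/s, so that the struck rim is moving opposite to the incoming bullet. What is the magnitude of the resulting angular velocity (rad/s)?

|ω_f| ≈ 21.0 rad/s

The axle reaction passes through the axle and exerts no torque about it; angular momentum about the axle is conserved through the impact.
I_p = ½(2.39)(0.112)² = 0.01499 kg·m². Taking the sense of the bullet's angular momentum as positive, L_{bullet} = m v R = (0.0126)(300)(0.112) = 0.4234 kg·m²/s.
L_i = −I_p ω_p + m v R = −(0.01499)(7.01) + 0.4234 = 0.3183 kg·m²/s.
After sticking, I_f = I_p + m R² = 0.01499 + (0.0126)(0.112)² = 0.01515 kg·m².
ω_f = L_i / I_f = 0.3183 / 0.01515 = 21.01 rad/s.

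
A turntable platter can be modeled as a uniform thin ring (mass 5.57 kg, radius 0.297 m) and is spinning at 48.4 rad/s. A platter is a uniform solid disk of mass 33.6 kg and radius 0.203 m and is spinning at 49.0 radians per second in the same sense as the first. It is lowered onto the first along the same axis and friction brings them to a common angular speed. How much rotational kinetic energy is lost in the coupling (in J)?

No external torque acts about the common axis, so total angular momentum is conserved.
Moments of inertia: I_A = (5.57)(0.297)² = 0.4913 kg·m²; I_B = ½(33.6)(0.203)² = 0.6923 kg·m².
Taking A's sense as positive: L = (0.4913)(48.4) + (0.6923)(49.0) = 57.70 kg·m²·rad/s.
Combined I = 0.4913 + 0.6923 = 1.184 kg·m².
ω_f = L / I = 57.70 / 1.184 = 48.75 rad/s.
KE_i = ½ΣIω² = 1407 J; KE_f = ½(1.184)(48.75)² = 1407 J.

ΔKE lost ≈ 0.0517 J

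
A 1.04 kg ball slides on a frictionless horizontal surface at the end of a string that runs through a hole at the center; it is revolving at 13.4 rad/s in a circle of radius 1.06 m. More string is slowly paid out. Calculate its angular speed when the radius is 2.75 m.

No torque about the axis ⇒ m r₁² ω₁ = m r₂² ω₂.
ω₂ = ω₁ (r₁/r₂)² = (13.4)(1.06/2.75)² = 1.991 rad/s.

ω₂ ≈ 1.99 rad/s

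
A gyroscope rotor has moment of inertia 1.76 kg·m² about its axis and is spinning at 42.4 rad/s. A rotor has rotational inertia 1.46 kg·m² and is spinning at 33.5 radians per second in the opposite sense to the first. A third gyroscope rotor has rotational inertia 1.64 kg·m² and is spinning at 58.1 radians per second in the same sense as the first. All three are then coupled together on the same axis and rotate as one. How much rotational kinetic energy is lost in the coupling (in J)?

ΔKE lost ≈ 3660 J

No external torque acts about the common axis, so total angular momentum is conserved.
Taking A's sense as positive: L = (1.760)(42.4) − (1.460)(33.5) + (1.640)(58.1) = 121.0 kg·m²·rad/s.
Combined I = 1.760 + 1.460 + 1.640 = 4.860 kg·m².
ω_f = L / I = 121.0 / 4.860 = 24.90 rad/s.
KE_i = ½ΣIω² = 5169 J; KE_f = ½(4.860)(24.90)² = 1506 J.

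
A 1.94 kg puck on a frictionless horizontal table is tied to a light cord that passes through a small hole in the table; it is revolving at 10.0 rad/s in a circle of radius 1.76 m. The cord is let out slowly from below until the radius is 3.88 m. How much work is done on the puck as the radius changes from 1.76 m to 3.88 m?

W ≈ -239 J

No torque about the axis ⇒ m r₁² ω₁ = m r₂² ω₂.
ω₂ = ω₁ (r₁/r₂)² = (10.0)(1.76/3.88)² = 2.058 rad/s.
W = ΔKE = ½m(v₂² − v₁²) = -238.6 J.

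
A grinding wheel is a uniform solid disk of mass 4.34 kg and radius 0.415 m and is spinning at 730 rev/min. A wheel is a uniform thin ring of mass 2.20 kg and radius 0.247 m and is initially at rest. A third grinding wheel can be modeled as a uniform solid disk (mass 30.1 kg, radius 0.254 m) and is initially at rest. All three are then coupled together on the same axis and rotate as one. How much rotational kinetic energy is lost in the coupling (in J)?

The coupling torques are internal; angular momentum about the shared axis is conserved.
Moments of inertia: I_A = ½(4.34)(0.415)² = 0.3737 kg·m²; I_B = (2.20)(0.247)² = 0.1342 kg·m²; I_C = ½(30.1)(0.254)² = 0.9710 kg·m².
Taking A's sense as positive: L = (0.3737)(730) = 272.8 kg·m²·rpm.
Combined I = 0.3737 + 0.1342 + 0.9710 = 1.479 kg·m².
ω_f = L / I = 272.8 / 1.479 = 184.5 rpm.
KE_i = ½ΣIω² = 1092 J; KE_f = ½(1.479)(19.32)² = 276.0 J.

ΔKE lost ≈ 816 J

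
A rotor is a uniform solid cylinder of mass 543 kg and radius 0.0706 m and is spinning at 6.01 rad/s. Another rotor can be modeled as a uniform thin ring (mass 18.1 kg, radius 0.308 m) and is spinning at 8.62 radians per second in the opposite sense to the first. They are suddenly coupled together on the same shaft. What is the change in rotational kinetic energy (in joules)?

ΔKE ≈ -81.0 J

The coupling torques are internal; angular momentum about the shared axis is conserved.
Moments of inertia: I_A = ½(543)(0.0706)² = 1.353 kg·m²; I_B = (18.1)(0.308)² = 1.717 kg·m².
Taking A's sense as positive: L = (1.353)(6.01) − (1.717)(8.62) = -6.668 kg·m²·rad/s.
Combined I = 1.353 + 1.717 = 3.070 kg·m².
ω_f = L / I = -6.668 / 3.070 = -2.172 rad/s.
KE_i = ½ΣIω² = 88.23 J; KE_f = ½(3.070)(2.172)² = 7.240 J.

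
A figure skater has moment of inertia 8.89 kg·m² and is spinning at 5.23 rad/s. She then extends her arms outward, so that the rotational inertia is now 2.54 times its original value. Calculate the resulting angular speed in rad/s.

ω₂ ≈ 2.06 rad/s

With no external torque about the axis, L is conserved: I₁ω₁ = I₂ω₂.
I₂ = 2.54 × 8.89 = 22.58 kg·m².
ω₂ = I₁ω₁ / I₂ = (8.890)(5.23 rad/s) / (22.58) = 2.059 rad/s.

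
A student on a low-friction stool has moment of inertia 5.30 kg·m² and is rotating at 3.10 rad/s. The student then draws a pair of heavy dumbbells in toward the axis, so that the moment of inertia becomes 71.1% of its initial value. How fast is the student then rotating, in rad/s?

ω₂ ≈ 4.36 rad/s

With no external torque about the axis, L is conserved: I₁ω₁ = I₂ω₂.
I₂ = 0.711 × 5.30 = 3.768 kg·m².
ω₂ = I₁ω₁ / I₂ = (5.300)(3.10 rad/s) / (3.768) = 4.360 rad/s.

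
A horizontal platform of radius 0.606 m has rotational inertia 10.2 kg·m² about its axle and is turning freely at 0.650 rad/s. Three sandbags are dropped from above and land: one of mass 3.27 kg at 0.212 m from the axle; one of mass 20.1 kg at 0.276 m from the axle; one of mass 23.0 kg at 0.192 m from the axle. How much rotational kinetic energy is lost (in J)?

No external torque acts about the axle; L_before = L_after.
Added inertia Σmr² = (3.27)(0.212)² + (20.1)(0.276)² + (23.0)(0.192)² = 2.526 kg·m²; I_f = 10.20 + 2.526 = 12.73 kg·m².
ω_f = I_p ω_i / I_f = (10.20)(0.650) / 12.73 = 0.5210 rad/s.
KE_i = ½(10.20)(0.6500 rad/s)² = 2.155 J; KE_f = ½(12.73)(0.5210)² = 1.727 J.

energy lost ≈ 0.428 J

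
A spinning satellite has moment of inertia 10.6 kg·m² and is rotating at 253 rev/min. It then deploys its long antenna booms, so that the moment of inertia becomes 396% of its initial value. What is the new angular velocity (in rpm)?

ω₂ ≈ 63.9 rpm

No external torque acts about the spin axis, so angular momentum is conserved.
I₂ = 3.96 × 10.6 = 41.98 kg·m².
ω₂ = I₁ω₁ / I₂ = (10.60)(253 rpm) / (41.98) = 63.89 rpm.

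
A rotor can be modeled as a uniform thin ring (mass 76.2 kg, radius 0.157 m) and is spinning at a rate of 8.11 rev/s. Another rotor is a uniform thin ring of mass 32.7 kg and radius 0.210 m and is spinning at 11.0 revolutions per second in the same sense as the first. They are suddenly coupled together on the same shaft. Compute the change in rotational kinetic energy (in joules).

ΔKE ≈ -134 J

No external torque acts about the common axis, so total angular momentum is conserved.
Moments of inertia: I_A = (76.2)(0.157)² = 1.878 kg·m²; I_B = (32.7)(0.210)² = 1.442 kg·m².
Taking A's sense as positive: L = (1.878)(8.11) + (1.442)(11.0) = 31.10 kg·m²·rev/s.
Combined I = 1.878 + 1.442 = 3.320 kg·m².
ω_f = L / I = 31.10 / 3.320 = 9.365 rev/s.
KE_i = ½ΣIω² = 5883 J; KE_f = ½(3.320)(58.84)² = 5748 J.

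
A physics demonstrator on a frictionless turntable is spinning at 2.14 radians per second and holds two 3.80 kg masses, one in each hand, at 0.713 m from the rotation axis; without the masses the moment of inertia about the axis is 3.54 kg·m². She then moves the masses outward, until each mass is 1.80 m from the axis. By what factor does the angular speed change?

ω₂/ω₁ ≈ 0.263

No external torque acts about the spin axis, so angular momentum is conserved.
I₁ = 3.54 + 2(3.80)(0.713)² = 7.404 kg·m²; I₂ = 3.54 + 2(3.80)(1.80)² = 28.16 kg·m².
ω₂/ω₁ = I₁/I₂ = 7.404 / 28.16 = 0.2629.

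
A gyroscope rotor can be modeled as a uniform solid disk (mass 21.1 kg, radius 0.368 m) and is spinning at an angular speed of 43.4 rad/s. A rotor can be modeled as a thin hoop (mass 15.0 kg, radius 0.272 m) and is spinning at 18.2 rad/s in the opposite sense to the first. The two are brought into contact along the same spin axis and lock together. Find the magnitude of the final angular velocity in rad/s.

No external torque acts about the common axis, so total angular momentum is conserved.
Moments of inertia: I_A = ½(21.1)(0.368)² = 1.429 kg·m²; I_B = (15.0)(0.272)² = 1.110 kg·m².
Taking A's sense as positive: L = (1.429)(43.4) − (1.110)(18.2) = 41.81 kg·m²·rad/s.
Combined I = 1.429 + 1.110 = 2.538 kg·m².
ω_f = L / I = 41.81 / 2.538 = 16.47 rad/s.

|ω_f| ≈ 16.5 rad/s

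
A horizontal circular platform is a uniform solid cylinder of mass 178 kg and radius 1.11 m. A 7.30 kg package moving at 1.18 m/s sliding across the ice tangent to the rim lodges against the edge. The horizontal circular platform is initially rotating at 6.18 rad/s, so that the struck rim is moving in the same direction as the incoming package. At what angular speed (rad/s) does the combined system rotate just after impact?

The axle reaction passes through the central axle and exerts no torque about it; angular momentum about the central axle is conserved through the impact.
I_p = ½(178)(1.11)² = 109.7 kg·m². Taking the sense of the package's angular momentum as positive, L_{package} = m v R = (7.30)(1.18)(1.11) = 9.562 kg·m²/s.
L_i = +I_p ω_p + m v R = +(109.7)(6.18) + 9.562 = 687.2 kg·m²/s.
After sticking, I_f = I_p + m R² = 109.7 + (7.30)(1.11)² = 118.7 kg·m².
ω_f = L_i / I_f = 687.2 / 118.7 = 5.792 rad/s.

|ω_f| ≈ 5.79 rad/s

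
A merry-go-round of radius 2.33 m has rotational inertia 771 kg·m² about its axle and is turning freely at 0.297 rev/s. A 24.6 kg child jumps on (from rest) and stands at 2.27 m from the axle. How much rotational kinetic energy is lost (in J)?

energy lost ≈ 190 J

The added mass arrives with no angular momentum about the axle, and any external torque about the axle is negligible, so the system's angular momentum is conserved.
Added inertia Σmr² = (24.6)(2.27)² = 126.8 kg·m²; I_f = 771.0 + 126.8 = 897.8 kg·m².
ω_f = I_p ω_i / I_f = (771.0)(0.297) / 897.8 = 0.2551 rev/s.
KE_i = ½(771.0)(1.866 rad/s)² = 1342 J; KE_f = ½(897.8)(1.603)² = 1153 J.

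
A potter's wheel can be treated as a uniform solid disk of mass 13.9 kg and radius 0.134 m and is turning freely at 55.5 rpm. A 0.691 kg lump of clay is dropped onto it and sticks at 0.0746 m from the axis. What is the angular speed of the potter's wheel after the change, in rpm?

ω_f ≈ 53.8 rpm

No external torque acts about the axis; L_before = L_after.
I_p = ½(13.9)(0.134)² = 0.1248 kg·m².
Added inertia Σmr² = (0.691)(0.0746)² = 0.003846 kg·m²; I_f = 0.1248 + 0.003846 = 0.1286 kg·m².
ω_f = I_p ω_i / I_f = (0.1248)(55.5) / 0.1286 = 53.84 rpm.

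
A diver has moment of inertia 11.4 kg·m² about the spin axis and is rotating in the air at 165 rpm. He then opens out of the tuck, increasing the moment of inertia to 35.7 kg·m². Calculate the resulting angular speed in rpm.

Angular momentum about the spin axis is conserved since the torque about it is zero.
ω₂ = I₁ω₁ / I₂ = (11.40)(165 rpm) / (35.70) = 52.69 rpm.

ω₂ ≈ 52.7 rpm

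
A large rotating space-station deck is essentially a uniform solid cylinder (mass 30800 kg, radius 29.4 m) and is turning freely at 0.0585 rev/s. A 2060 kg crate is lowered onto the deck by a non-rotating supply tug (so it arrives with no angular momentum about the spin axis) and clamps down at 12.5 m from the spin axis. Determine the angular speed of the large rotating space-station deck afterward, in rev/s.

The added mass arrives with no angular momentum about the spin axis, and any external torque about the spin axis is negligible, so the system's angular momentum is conserved.
I_p = ½(30800)(29.4)² = 1.331e+07 kg·m².
Added inertia Σmr² = (2060)(12.5)² = 3.219e+05 kg·m²; I_f = 1.331e+07 + 3.219e+05 = 1.363e+07 kg·m².
ω_f = I_p ω_i / I_f = (1.331e+07)(0.0585) / 1.363e+07 = 0.05712 rev/s.

ω_f ≈ 0.0571 rev/s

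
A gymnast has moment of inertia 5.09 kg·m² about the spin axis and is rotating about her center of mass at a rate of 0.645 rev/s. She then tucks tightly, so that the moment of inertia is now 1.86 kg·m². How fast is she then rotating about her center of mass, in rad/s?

ω₂ ≈ 11.1 rad/s

With no external torque about the axis, L is conserved: I₁ω₁ = I₂ω₂.
ω₂ = I₁ω₁ / I₂ = (5.090)(0.645 rev/s) / (1.860) = 1.765 rev/s = 11.09 rad/s.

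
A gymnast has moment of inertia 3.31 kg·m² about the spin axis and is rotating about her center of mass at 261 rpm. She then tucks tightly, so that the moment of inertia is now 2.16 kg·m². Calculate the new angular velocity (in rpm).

ω₂ ≈ 400 rpm

With no external torque about the axis, L is conserved: I₁ω₁ = I₂ω₂.
ω₂ = I₁ω₁ / I₂ = (3.310)(261 rpm) / (2.160) = 400.0 rpm.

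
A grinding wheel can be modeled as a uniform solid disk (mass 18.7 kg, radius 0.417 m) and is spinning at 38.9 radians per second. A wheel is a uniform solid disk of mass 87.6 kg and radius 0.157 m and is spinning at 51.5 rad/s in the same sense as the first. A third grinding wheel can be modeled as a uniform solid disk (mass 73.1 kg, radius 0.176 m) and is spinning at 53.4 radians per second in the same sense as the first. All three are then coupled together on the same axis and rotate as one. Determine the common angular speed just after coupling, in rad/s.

|ω_f| ≈ 46.7 rad/s

No external torque acts about the common axis, so total angular momentum is conserved.
Moments of inertia: I_A = ½(18.7)(0.417)² = 1.626 kg·m²; I_B = ½(87.6)(0.157)² = 1.080 kg·m²; I_C = ½(73.1)(0.176)² = 1.132 kg·m².
Taking A's sense as positive: L = (1.626)(38.9) + (1.080)(51.5) + (1.132)(53.4) = 179.3 kg·m²·rad/s.
Combined I = 1.626 + 1.080 + 1.132 = 3.838 kg·m².
ω_f = L / I = 179.3 / 3.838 = 46.72 rad/s.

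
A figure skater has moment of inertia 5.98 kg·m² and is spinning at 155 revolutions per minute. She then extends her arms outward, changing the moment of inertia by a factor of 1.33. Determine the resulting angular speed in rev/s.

ω₂ ≈ 1.94 rev/s

Angular momentum about the spin axis is conserved since the torque about it is zero.
I₂ = 1.33 × 5.98 = 7.953 kg·m².
ω₂ = I₁ω₁ / I₂ = (5.980)(155 rpm) / (7.953) = 116.5 rpm = 1.942 rev/s.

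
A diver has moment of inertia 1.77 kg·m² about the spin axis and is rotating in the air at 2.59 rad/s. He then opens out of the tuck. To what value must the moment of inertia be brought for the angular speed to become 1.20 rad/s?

With no external torque about the axis, L is conserved: I₁ω₁ = I₂ω₂.
I₂ = I₁ω₁ / ω₂ = (1.77)(2.59) / (1.20) = 3.820 kg·m².

I₂ ≈ 3.82 kg·m²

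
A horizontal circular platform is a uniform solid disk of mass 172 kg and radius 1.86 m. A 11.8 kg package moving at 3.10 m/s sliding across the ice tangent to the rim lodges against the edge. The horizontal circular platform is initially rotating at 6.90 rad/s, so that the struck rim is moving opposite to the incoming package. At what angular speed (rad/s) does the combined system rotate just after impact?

About the central axle the impulsive forces during the collision are internal, so angular momentum about that axis is conserved.
I_p = ½(172)(1.86)² = 297.5 kg·m². Taking the sense of the package's angular momentum as positive, L_{package} = m v R = (11.8)(3.10)(1.86) = 68.04 kg·m²/s.
L_i = −I_p ω_p + m v R = −(297.5)(6.90) + 68.04 = -1985 kg·m²/s.
After sticking, I_f = I_p + m R² = 297.5 + (11.8)(1.86)² = 338.3 kg·m².
ω_f = L_i / I_f = -1985 / 338.3 = -5.866 rad/s.

|ω_f| ≈ 5.87 rad/s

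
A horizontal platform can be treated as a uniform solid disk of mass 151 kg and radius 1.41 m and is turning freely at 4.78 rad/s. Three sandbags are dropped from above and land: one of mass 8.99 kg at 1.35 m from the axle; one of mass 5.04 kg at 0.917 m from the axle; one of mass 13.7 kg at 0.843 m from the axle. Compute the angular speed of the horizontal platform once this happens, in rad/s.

ω_f ≈ 3.98 rad/s

No external torque acts about the axle; L_before = L_after.
I_p = ½(151)(1.41)² = 150.1 kg·m².
Added inertia Σmr² = (8.99)(1.35)² + (5.04)(0.917)² + (13.7)(0.843)² = 30.36 kg·m²; I_f = 150.1 + 30.36 = 180.5 kg·m².
ω_f = I_p ω_i / I_f = (150.1)(4.78) / 180.5 = 3.976 rad/s.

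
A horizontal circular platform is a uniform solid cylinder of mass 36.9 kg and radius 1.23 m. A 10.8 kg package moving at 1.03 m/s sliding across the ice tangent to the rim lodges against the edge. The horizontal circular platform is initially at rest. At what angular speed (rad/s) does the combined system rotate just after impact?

|ω_f| ≈ 0.309 rad/s

About the central axle the impulsive forces during the collision are internal, so angular momentum about that axis is conserved.
I_p = ½(36.9)(1.23)² = 27.91 kg·m². Taking the sense of the package's angular momentum as positive, L_{package} = m v R = (10.8)(1.03)(1.23) = 13.68 kg·m²/s.
L_i = 0 + 13.68 = 13.68 kg·m²/s.
After sticking, I_f = I_p + m R² = 27.91 + (10.8)(1.23)² = 44.25 kg·m².
ω_f = L_i / I_f = 13.68 / 44.25 = 0.3092 rad/s.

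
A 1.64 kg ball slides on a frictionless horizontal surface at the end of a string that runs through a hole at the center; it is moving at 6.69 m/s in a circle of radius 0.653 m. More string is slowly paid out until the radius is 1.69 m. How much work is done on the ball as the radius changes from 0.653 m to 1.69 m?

W ≈ -31.2 J

The only horizontal force on the mass is along the cord (radial), so it exerts no torque about the hole and angular momentum m v r is conserved.
v₂ = v₁ r₁ / r₂ = (6.69)(0.653) / (1.69) = 2.585 m/s.
W = ΔKE = ½m(v₂² − v₁²) = -31.22 J.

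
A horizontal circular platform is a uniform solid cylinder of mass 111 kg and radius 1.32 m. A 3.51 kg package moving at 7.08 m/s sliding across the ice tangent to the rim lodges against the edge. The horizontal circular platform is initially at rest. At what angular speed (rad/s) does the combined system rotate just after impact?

The axle reaction passes through the central axle and exerts no torque about it; angular momentum about the central axle is conserved through the impact.
I_p = ½(111)(1.32)² = 96.70 kg·m². Taking the sense of the package's angular momentum as positive, L_{package} = m v R = (3.51)(7.08)(1.32) = 32.80 kg·m²/s.
L_i = 0 + 32.80 = 32.80 kg·m²/s.
After sticking, I_f = I_p + m R² = 96.70 + (3.51)(1.32)² = 102.8 kg·m².
ω_f = L_i / I_f = 32.80 / 102.8 = 0.3190 rad/s.

|ω_f| ≈ 0.319 rad/s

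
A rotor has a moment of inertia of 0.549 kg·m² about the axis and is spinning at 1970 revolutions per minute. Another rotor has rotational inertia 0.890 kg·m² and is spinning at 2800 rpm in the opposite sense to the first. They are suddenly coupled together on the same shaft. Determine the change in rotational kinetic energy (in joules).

The coupling torques are internal; angular momentum about the shared axis is conserved.
Taking A's sense as positive: L = (0.5490)(1970) − (0.8900)(2800) = -1410 kg·m²·rpm.
Combined I = 0.5490 + 0.8900 = 1.439 kg·m².
ω_f = L / I = -1410 / 1.439 = -980.2 rpm.
KE_i = ½ΣIω² = 49940 J; KE_f = ½(1.439)(102.6)² = 7580 J.

ΔKE ≈ -42400 J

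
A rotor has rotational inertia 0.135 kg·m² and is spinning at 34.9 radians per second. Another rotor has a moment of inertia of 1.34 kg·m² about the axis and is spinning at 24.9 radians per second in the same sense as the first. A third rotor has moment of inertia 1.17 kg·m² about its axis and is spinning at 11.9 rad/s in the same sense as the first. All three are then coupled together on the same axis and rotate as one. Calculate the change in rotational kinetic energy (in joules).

ΔKE ≈ -69.3 J

The coupling torques are internal; angular momentum about the shared axis is conserved.
Taking A's sense as positive: L = (0.1350)(34.9) + (1.340)(24.9) + (1.170)(11.9) = 52.00 kg·m²·rad/s.
Combined I = 0.1350 + 1.340 + 1.170 = 2.645 kg·m².
ω_f = L / I = 52.00 / 2.645 = 19.66 rad/s.
KE_i = ½ΣIω² = 580.5 J; KE_f = ½(2.645)(19.66)² = 511.2 J.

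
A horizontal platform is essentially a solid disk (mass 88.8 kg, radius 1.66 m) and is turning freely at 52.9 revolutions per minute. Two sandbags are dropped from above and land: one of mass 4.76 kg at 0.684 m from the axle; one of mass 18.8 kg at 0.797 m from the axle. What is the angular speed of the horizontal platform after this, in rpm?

ω_f ≈ 47.4 rpm

No external torque acts about the axle; L_before = L_after.
I_p = ½(88.8)(1.66)² = 122.3 kg·m².
Added inertia Σmr² = (4.76)(0.684)² + (18.8)(0.797)² = 14.17 kg·m²; I_f = 122.3 + 14.17 = 136.5 kg·m².
ω_f = I_p ω_i / I_f = (122.3)(52.9) / 136.5 = 47.41 rpm.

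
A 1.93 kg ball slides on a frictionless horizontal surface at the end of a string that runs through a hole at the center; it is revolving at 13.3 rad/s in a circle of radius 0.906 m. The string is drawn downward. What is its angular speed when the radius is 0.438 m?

The constraining force is radial, so m r² ω about the center is conserved.
ω₂ = ω₁ (r₁/r₂)² = (13.3)(0.906/0.438)² = 56.91 rad/s.

ω₂ ≈ 56.9 rad/s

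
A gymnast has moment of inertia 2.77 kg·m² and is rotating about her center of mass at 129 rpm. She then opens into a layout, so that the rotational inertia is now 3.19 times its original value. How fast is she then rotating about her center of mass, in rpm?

ω₂ ≈ 40.4 rpm

No external torque acts about the spin axis, so angular momentum is conserved.
I₂ = 3.19 × 2.77 = 8.836 kg·m².
ω₂ = I₁ω₁ / I₂ = (2.770)(129 rpm) / (8.836) = 40.44 rpm.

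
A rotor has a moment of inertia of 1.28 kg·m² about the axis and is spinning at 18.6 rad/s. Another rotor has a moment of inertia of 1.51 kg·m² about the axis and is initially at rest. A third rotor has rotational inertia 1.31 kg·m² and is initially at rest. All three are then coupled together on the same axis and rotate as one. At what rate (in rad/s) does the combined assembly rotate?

|ω_f| ≈ 5.81 rad/s

No external torque acts about the common axis, so total angular momentum is conserved.
Taking A's sense as positive: L = (1.280)(18.6) = 23.81 kg·m²·rad/s.
Combined I = 1.280 + 1.510 + 1.310 = 4.100 kg·m².
ω_f = L / I = 23.81 / 4.100 = 5.807 rad/s.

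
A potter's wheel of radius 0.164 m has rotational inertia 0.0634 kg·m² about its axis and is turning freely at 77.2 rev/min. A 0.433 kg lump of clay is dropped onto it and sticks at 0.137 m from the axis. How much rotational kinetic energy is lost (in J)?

energy lost ≈ 0.235 J

The added mass arrives with no angular momentum about the axis, and any external torque about the axis is negligible, so the system's angular momentum is conserved.
Added inertia Σmr² = (0.433)(0.137)² = 0.008127 kg·m²; I_f = 0.06340 + 0.008127 = 0.07153 kg·m².
ω_f = I_p ω_i / I_f = (0.06340)(77.2) / 0.07153 = 68.43 rpm.
KE_i = ½(0.06340)(8.084 rad/s)² = 2.072 J; KE_f = ½(0.07153)(7.166)² = 1.836 J.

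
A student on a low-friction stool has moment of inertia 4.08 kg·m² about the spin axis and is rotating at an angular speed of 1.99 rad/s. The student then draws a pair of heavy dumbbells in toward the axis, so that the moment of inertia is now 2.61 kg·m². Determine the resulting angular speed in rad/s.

Angular momentum about the spin axis is conserved since the torque about it is zero.
ω₂ = I₁ω₁ / I₂ = (4.080)(1.99 rad/s) / (2.610) = 3.111 rad/s.

ω₂ ≈ 3.11 rad/s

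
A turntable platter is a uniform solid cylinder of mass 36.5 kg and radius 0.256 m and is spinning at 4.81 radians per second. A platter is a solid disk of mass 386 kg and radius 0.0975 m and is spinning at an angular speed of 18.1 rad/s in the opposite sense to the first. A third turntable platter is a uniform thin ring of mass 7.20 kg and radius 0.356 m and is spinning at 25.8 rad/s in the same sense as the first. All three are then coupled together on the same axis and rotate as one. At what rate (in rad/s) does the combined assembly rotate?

The coupling torques are internal; angular momentum about the shared axis is conserved.
Moments of inertia: I_A = ½(36.5)(0.256)² = 1.196 kg·m²; I_B = ½(386)(0.0975)² = 1.835 kg·m²; I_C = (7.20)(0.356)² = 0.9125 kg·m².
Taking A's sense as positive: L = (1.196)(4.81) − (1.835)(18.1) + (0.9125)(25.8) = -3.913 kg·m²·rad/s.
Combined I = 1.196 + 1.835 + 0.9125 = 3.943 kg·m².
ω_f = L / I = -3.913 / 3.943 = -0.9923 rad/s.

|ω_f| ≈ 0.992 rad/s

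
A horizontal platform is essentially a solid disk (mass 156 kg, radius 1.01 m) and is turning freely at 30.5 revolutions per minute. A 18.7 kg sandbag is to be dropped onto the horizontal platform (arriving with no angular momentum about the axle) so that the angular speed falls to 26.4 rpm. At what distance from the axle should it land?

r ≈ 0.813 m

No external torque acts about the axle; L_before = L_after.
I_p = ½(156)(1.01)² = 79.57 kg·m².
I_p ω_i = (I_p + m r²) ω_f ⇒ m r² = I_p(ω_i/ω_f − 1) = 79.57(30.5/26.4 − 1) = 12.36 kg·m².
r = √(12.36/18.7) = 0.8129 m.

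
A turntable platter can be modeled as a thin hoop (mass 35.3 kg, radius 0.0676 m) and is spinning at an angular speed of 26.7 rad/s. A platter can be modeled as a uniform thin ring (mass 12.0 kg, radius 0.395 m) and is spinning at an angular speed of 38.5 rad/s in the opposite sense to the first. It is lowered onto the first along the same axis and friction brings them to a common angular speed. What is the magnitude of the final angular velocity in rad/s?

|ω_f| ≈ 33.3 rad/s

The coupling torques are internal; angular momentum about the shared axis is conserved.
Moments of inertia: I_A = (35.3)(0.0676)² = 0.1613 kg·m²; I_B = (12.0)(0.395)² = 1.872 kg·m².
Taking A's sense as positive: L = (0.1613)(26.7) − (1.872)(38.5) = -67.78 kg·m²·rad/s.
Combined I = 0.1613 + 1.872 = 2.034 kg·m².
ω_f = L / I = -67.78 / 2.034 = -33.33 rad/s.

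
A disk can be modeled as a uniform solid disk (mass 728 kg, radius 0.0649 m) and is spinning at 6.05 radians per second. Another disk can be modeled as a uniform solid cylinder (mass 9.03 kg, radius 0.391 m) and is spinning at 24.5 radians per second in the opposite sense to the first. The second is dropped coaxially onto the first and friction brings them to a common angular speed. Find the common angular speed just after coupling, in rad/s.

No external torque acts about the common axis, so total angular momentum is conserved.
Moments of inertia: I_A = ½(728)(0.0649)² = 1.533 kg·m²; I_B = ½(9.03)(0.391)² = 0.6903 kg·m².
Taking A's sense as positive: L = (1.533)(6.05) − (0.6903)(24.5) = -7.636 kg·m²·rad/s.
Combined I = 1.533 + 0.6903 = 2.223 kg·m².
ω_f = L / I = -7.636 / 2.223 = -3.434 rad/s.

|ω_f| ≈ 3.43 rad/s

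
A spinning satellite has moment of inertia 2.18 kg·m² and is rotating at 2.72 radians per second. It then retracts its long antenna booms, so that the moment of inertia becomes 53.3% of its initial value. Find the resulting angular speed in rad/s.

Angular momentum about the spin axis is conserved since the torque about it is zero.
I₂ = 0.533 × 2.18 = 1.162 kg·m².
ω₂ = I₁ω₁ / I₂ = (2.180)(2.72 rad/s) / (1.162) = 5.103 rad/s.

ω₂ ≈ 5.10 rad/s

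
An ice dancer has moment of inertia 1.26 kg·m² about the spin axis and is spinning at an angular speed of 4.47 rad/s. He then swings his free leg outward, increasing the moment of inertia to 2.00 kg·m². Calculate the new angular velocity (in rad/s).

ω₂ ≈ 2.82 rad/s

No external torque acts about the spin axis, so angular momentum is conserved.
ω₂ = I₁ω₁ / I₂ = (1.260)(4.47 rad/s) / (2.000) = 2.816 rad/s.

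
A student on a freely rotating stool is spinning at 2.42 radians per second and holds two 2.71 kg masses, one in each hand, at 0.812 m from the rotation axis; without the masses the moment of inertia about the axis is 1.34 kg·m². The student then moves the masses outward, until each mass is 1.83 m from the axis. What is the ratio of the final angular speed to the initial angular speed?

ω₂/ω₁ ≈ 0.252

No external torque acts about the spin axis, so angular momentum is conserved.
I₁ = 1.34 + 2(2.71)(0.812)² = 4.914 kg·m²; I₂ = 1.34 + 2(2.71)(1.83)² = 19.49 kg·m².
ω₂/ω₁ = I₁/I₂ = 4.914 / 19.49 = 0.2521.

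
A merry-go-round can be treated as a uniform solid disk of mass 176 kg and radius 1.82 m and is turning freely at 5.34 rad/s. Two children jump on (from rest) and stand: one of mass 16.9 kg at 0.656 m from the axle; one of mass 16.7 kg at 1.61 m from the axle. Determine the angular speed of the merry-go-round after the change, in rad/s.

The added mass arrives with no angular momentum about the axle, and any external torque about the axle is negligible, so the system's angular momentum is conserved.
I_p = ½(176)(1.82)² = 291.5 kg·m².
Added inertia Σmr² = (16.9)(0.656)² + (16.7)(1.61)² = 50.56 kg·m²; I_f = 291.5 + 50.56 = 342.1 kg·m².
ω_f = I_p ω_i / I_f = (291.5)(5.34) / 342.1 = 4.551 rad/s.

ω_f ≈ 4.55 rad/s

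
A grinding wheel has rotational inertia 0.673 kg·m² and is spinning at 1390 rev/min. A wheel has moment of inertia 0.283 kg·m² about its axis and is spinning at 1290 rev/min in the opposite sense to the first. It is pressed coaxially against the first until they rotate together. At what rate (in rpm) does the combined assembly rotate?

|ω_f| ≈ 597 rpm

No external torque acts about the common axis, so total angular momentum is conserved.
Taking A's sense as positive: L = (0.6730)(1390) − (0.2830)(1290) = 570.4 kg·m²·rpm.
Combined I = 0.6730 + 0.2830 = 0.9560 kg·m².
ω_f = L / I = 570.4 / 0.9560 = 596.7 rpm.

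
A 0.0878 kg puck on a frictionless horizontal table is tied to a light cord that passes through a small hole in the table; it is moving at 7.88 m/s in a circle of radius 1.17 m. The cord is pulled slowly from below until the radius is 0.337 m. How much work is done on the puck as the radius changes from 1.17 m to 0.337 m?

W ≈ 30.1 J

The only horizontal force on the mass is along the cord (radial), so it exerts no torque about the hole and angular momentum m v r is conserved.
v₂ = v₁ r₁ / r₂ = (7.88)(1.17) / (0.337) = 27.36 m/s.
W = ΔKE = ½m(v₂² − v₁²) = 30.13 J.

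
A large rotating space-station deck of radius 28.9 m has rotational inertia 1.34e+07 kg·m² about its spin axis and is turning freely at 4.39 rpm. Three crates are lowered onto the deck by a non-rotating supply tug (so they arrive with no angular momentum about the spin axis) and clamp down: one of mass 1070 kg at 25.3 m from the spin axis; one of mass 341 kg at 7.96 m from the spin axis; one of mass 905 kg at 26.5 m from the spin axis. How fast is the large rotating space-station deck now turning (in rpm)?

The added mass arrives with no angular momentum about the spin axis, and any external torque about the spin axis is negligible, so the system's angular momentum is conserved.
Added inertia Σmr² = (1070)(25.3)² + (341)(7.96)² + (905)(26.5)² = 1.342e+06 kg·m²; I_f = 1.340e+07 + 1.342e+06 = 1.474e+07 kg·m².
ω_f = I_p ω_i / I_f = (1.340e+07)(4.39) / 1.474e+07 = 3.990 rpm.

ω_f ≈ 3.99 rpm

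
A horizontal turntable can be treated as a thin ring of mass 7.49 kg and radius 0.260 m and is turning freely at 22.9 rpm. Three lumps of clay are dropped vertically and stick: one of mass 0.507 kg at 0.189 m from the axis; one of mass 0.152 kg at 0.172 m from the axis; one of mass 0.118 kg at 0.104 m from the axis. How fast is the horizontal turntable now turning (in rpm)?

ω_f ≈ 21.9 rpm

The added mass arrives with no angular momentum about the axis, and any external torque about the axis is negligible, so the system's angular momentum is conserved.
I_p = (7.49)(0.260)² = 0.5063 kg·m².
Added inertia Σmr² = (0.507)(0.189)² + (0.152)(0.172)² + (0.118)(0.104)² = 0.02388 kg·m²; I_f = 0.5063 + 0.02388 = 0.5302 kg·m².
ω_f = I_p ω_i / I_f = (0.5063)(22.9) / 0.5302 = 21.87 rpm.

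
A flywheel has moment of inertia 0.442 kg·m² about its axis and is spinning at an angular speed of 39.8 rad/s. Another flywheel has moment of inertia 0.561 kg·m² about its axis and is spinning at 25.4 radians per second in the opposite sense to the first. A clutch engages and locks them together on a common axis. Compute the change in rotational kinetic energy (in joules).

The coupling torques are internal; angular momentum about the shared axis is conserved.
Taking A's sense as positive: L = (0.4420)(39.8) − (0.5610)(25.4) = 3.342 kg·m²·rad/s.
Combined I = 0.4420 + 0.5610 = 1.003 kg·m².
ω_f = L / I = 3.342 / 1.003 = 3.332 rad/s.
KE_i = ½ΣIω² = 531.0 J; KE_f = ½(1.003)(3.332)² = 5.568 J.

ΔKE ≈ -525 J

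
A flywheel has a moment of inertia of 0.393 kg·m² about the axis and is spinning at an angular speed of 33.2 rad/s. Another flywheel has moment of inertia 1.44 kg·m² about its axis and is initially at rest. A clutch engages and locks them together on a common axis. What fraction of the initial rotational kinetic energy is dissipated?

fraction ≈ 0.786

No external torque acts about the common axis, so total angular momentum is conserved.
Taking A's sense as positive: L = (0.3930)(33.2) = 13.05 kg·m²·rad/s.
Combined I = 0.3930 + 1.440 = 1.833 kg·m².
ω_f = L / I = 13.05 / 1.833 = 7.118 rad/s.
KE_i = ½ΣIω² = 216.6 J; KE_f = ½(1.833)(7.118)² = 46.44 J.
Fraction dissipated = (KE_i − KE_f)/KE_i = 0.7856.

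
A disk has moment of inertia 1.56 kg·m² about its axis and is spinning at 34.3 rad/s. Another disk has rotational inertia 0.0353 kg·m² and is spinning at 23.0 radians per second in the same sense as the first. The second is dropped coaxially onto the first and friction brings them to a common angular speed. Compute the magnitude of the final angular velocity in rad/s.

The coupling torques are internal; angular momentum about the shared axis is conserved.
Taking A's sense as positive: L = (1.560)(34.3) + (0.03530)(23.0) = 54.32 kg·m²·rad/s.
Combined I = 1.560 + 0.03530 = 1.595 kg·m².
ω_f = L / I = 54.32 / 1.595 = 34.05 rad/s.

|ω_f| ≈ 34.0 rad/s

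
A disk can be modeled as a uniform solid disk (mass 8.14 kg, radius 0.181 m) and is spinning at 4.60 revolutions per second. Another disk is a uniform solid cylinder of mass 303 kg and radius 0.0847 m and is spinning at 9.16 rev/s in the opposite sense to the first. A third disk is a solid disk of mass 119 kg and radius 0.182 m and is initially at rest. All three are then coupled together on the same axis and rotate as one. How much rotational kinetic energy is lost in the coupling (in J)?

No external torque acts about the common axis, so total angular momentum is conserved.
Moments of inertia: I_A = ½(8.14)(0.181)² = 0.1333 kg·m²; I_B = ½(303)(0.0847)² = 1.087 kg·m²; I_C = ½(119)(0.182)² = 1.971 kg·m².
Taking A's sense as positive: L = (0.1333)(4.60) − (1.087)(9.16) = -9.342 kg·m²·rev/s.
Combined I = 0.1333 + 1.087 + 1.971 = 3.191 kg·m².
ω_f = L / I = -9.342 / 3.191 = -2.928 rev/s.
KE_i = ½ΣIω² = 1856 J; KE_f = ½(3.191)(18.40)² = 539.9 J.

ΔKE lost ≈ 1320 J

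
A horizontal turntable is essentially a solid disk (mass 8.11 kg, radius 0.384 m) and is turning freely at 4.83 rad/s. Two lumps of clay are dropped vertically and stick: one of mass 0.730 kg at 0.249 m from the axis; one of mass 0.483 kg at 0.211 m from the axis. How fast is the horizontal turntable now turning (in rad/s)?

No external torque acts about the axis; L_before = L_after.
I_p = ½(8.11)(0.384)² = 0.5979 kg·m².
Added inertia Σmr² = (0.730)(0.249)² + (0.483)(0.211)² = 0.06676 kg·m²; I_f = 0.5979 + 0.06676 = 0.6647 kg·m².
ω_f = I_p ω_i / I_f = (0.5979)(4.83) / 0.6647 = 4.345 rad/s.

ω_f ≈ 4.34 rad/s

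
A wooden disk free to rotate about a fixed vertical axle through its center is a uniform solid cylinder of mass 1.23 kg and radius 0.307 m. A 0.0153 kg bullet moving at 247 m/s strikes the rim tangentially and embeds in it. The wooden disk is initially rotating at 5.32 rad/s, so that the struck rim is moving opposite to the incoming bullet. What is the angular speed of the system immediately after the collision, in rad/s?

About the axle the impulsive forces during the collision are internal, so angular momentum about that axis is conserved.
I_p = ½(1.23)(0.307)² = 0.05796 kg·m². Taking the sense of the bullet's angular momentum as positive, L_{bullet} = m v R = (0.0153)(247)(0.307) = 1.160 kg·m²/s.
L_i = −I_p ω_p + m v R = −(0.05796)(5.32) + 1.160 = 0.8518 kg·m²/s.
After sticking, I_f = I_p + m R² = 0.05796 + (0.0153)(0.307)² = 0.05941 kg·m².
ω_f = L_i / I_f = 0.8518 / 0.05941 = 14.34 rad/s.

|ω_f| ≈ 14.3 rad/s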